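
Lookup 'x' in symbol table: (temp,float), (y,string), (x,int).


Lookup 'x' → type int


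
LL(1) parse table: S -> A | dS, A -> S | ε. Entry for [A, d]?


For [A, d]: 'd' ∈ FIRST(S)
Entry: A -> S


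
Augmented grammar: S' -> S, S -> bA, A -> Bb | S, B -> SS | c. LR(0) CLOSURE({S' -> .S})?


Start: S' -> .S
For each item with dot before a nonterminal B, add B -> .γ for every B-production
Closure: [S' -> .S, S -> .bA]


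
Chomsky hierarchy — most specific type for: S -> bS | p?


Right-linear: every RHS is a terminal or a terminal followed by one nonterminal
Classification: Type 3 (Regular)


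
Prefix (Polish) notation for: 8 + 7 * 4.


'*' binds tighter: tree is (+ 8 (* 7 4))
Prefix: + 8 * 7 4


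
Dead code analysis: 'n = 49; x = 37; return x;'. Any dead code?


n is assigned but never read
Dead: 'n = 49'


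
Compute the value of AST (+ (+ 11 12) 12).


Evaluate inner: (+ 11 12) = 23
Evaluate root: (+ 23 12) = 35
Result: 35


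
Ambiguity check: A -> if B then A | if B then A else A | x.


dangling else: 'if B then if B then x else x' parses two ways
Ambiguous


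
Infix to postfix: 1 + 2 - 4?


Left to right (same or higher precedence on left)
Postfix: 1 2 + 4 -


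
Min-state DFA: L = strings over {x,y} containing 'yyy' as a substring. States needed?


KMP-style automaton: 3 progress states + 1 absorbing accept = 4
Minimal DFA: 4 states


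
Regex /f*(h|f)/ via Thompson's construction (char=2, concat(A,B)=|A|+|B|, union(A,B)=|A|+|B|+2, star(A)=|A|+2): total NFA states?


Syntax tree has 3 char leaf(s), 1 union(s), 1 star(s)
chars contribute 3×2 = 6; each union adds +2; each star adds +2
Total: 6 + 2 + 2 = 10 states


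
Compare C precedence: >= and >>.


'>>' is shift (level 8); '>=' is relational (level 7)
Higher level binds tighter
'>>' has higher precedence than '>='


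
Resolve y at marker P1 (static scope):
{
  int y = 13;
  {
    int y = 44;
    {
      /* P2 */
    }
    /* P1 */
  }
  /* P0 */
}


y declared in the same block as P1
y = 44


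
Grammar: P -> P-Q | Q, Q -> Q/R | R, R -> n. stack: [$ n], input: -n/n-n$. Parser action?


'n' on top is the handle for R -> n
Action: reduce (R -> n)


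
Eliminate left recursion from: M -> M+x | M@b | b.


Left-recursive alternatives: M+x, M@b; non-recursive: b
Introduce M': M -> bM', M' -> +xM' | @bM' | ε


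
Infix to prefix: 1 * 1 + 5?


left-to-right (same/higher precedence on left): tree is (+ (* 1 1) 5)
Prefix: + * 1 1 5


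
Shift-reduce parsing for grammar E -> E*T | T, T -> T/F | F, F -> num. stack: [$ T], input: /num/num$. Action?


shift '/' to continue T -> T/F
Action: shift


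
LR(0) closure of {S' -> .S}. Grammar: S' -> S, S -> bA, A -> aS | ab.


Start: S' -> .S
For each item with dot before a nonterminal B, add B -> .γ for every B-production
Closure: [S' -> .S, S -> .bA]


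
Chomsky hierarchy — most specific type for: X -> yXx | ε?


Single nonterminal LHS, but y^n x^n is not regular
Classification: Type 2 (Context-Free)


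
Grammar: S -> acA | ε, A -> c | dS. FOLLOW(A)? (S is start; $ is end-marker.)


$ ∈ FOLLOW(S). For each A -> αBβ: add FIRST(β)\{ε} to FOLLOW(B); if β nullable, add FOLLOW(A).
FOLLOW(A) = {$}


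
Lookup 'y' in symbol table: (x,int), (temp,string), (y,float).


Lookup 'y' → type float


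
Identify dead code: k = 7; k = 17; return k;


first assignment to k is overwritten before any read
Dead: 'k = 7'


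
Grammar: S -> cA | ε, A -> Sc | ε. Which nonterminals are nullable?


A nonterminal is nullable iff some alternative derives ε (directly, or every symbol in it is nullable)
Nullable: {A, S}


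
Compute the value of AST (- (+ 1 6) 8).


Evaluate inner: (+ 1 6) = 7
Evaluate root: (- 7 8) = -1
Result: -1


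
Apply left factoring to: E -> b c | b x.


Common prefix: 'b'
Factored: E -> b E', E' -> c | x


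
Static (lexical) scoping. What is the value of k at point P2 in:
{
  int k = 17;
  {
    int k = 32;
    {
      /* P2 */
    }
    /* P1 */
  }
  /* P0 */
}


P2's block does not declare k; resolves to the enclosing declaration at depth 1
k = 32


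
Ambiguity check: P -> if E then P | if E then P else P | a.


dangling else: 'if E then if E then a else a' parses two ways
Ambiguous


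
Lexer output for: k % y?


Scan left to right, longest-match per lexeme
Tokens: ID(k), OP(%), ID(y)


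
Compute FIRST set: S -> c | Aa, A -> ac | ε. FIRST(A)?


Per alternative of A: FIRST(ac) = {a}; FIRST(ε) = {ε}
FIRST(A) = {a, ε}


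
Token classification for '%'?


Pattern: operator symbol
Type: OPERATOR


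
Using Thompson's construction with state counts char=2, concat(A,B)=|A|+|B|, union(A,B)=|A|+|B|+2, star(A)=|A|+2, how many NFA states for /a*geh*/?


Syntax tree has 4 char leaf(s), 0 union(s), 2 star(s)
chars contribute 4×2 = 8; each union adds +2; each star adds +2
Total: 8 + 0 + 4 = 12 states


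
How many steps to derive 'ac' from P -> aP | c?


Derivation: P => aP => ac
Steps: 2


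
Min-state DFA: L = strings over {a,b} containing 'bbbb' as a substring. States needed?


KMP-style automaton: 4 progress states + 1 absorbing accept = 5
Minimal DFA: 5 states


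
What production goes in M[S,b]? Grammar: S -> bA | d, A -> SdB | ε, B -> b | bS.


For [S, b]: 'b' ∈ FIRST(bA)
Entry: S -> bA


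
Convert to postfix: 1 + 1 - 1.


Left to right (same or higher precedence on left)
Postfix: 1 1 + 1 -


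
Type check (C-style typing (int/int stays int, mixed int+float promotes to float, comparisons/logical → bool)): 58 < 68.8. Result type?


Operand types: int < float
Rule: comparison yields bool
Result type: bool


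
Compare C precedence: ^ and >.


'>' is relational (level 7); '^' is bitwise XOR (level 4)
Higher level binds tighter
'>' has higher precedence than '^'


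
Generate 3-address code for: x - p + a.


Break into single-operator statements:
t1 = x - p
t2 = t1 + a


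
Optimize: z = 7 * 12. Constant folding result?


7 * 12 = 84 at compile time
Optimized: z = 84


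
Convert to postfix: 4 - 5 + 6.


Left to right (same or higher precedence on left)
Postfix: 4 5 - 6 +


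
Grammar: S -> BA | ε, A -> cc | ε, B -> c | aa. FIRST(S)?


Per alternative of S: FIRST(BA) = {a, c}; FIRST(ε) = {ε}
FIRST(S) = {a, c, ε}


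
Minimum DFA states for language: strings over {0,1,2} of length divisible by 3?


Track length mod 3: states 0..2, accept at 0
Minimal DFA: 3 states


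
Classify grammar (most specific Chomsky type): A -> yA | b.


Right-linear: every RHS is a terminal or a terminal followed by one nonterminal
Classification: Type 3 (Regular)


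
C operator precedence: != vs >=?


'>=' is relational (level 7); '!=' is equality (level 6)
Higher level binds tighter
'>=' has higher precedence than '!='


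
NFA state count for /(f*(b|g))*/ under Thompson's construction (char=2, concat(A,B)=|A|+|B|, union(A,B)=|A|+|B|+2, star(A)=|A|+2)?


Syntax tree has 3 char leaf(s), 1 union(s), 2 star(s)
chars contribute 3×2 = 6; each union adds +2; each star adds +2
Total: 6 + 2 + 4 = 12 states


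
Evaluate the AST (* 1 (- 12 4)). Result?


Evaluate inner: (- 12 4) = 8
Evaluate root: (* 1 8) = 8
Result: 8


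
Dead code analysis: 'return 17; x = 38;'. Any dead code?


statement follows a return and is unreachable
Dead: 'x = 38'


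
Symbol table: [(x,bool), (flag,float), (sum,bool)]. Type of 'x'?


Lookup 'x' → type bool


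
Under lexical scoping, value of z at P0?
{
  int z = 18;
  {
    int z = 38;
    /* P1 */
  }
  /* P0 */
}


z declared in the same block as P0
z = 18


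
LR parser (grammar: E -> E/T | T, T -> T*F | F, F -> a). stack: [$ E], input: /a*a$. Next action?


shift '/' to continue E -> E/T
Action: shift


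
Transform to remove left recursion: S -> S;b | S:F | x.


Left-recursive alternatives: S;b, S:F; non-recursive: x
Introduce S': S -> xS', S' -> ;bS' | :FS' | ε


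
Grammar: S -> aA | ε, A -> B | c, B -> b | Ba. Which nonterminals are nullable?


A nonterminal is nullable iff some alternative derives ε (directly, or every symbol in it is nullable)
Nullable: {S}


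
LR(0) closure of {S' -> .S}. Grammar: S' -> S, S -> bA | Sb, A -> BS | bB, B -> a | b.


Start: S' -> .S
For each item with dot before a nonterminal B, add B -> .γ for every B-production
Closure: [S' -> .S, S -> .bA, S -> .Sb]


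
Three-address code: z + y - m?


Break into single-operator statements:
t1 = z + y
t2 = t1 - m


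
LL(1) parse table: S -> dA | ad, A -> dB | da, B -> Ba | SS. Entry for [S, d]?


For [S, d]: 'd' ∈ FIRST(dA)
Entry: S -> dA


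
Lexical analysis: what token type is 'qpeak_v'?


Pattern: letter/underscore followed by alphanumerics, not a keyword
Type: IDENTIFIER


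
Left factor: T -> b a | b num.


Common prefix: 'b'
Factored: T -> b T', T' -> a | num


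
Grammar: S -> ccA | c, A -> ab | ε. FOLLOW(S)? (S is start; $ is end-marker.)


$ ∈ FOLLOW(S). For each A -> αBβ: add FIRST(β)\{ε} to FOLLOW(B); if β nullable, add FOLLOW(A).
FOLLOW(S) = {$}


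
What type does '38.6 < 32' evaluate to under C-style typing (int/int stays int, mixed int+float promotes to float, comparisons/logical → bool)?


Operand types: float < int
Rule: comparison yields bool
Result type: bool


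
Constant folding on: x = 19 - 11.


19 - 11 = 8 at compile time
Optimized: x = 8


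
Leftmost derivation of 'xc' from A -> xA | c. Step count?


Derivation: A => xA => xc
Steps: 2


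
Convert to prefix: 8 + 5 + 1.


left-to-right (same/higher precedence on left): tree is (+ (+ 8 5) 1)
Prefix: + + 8 5 1


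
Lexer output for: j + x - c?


Scan left to right, longest-match per lexeme
Tokens: ID(j), OP(+), ID(x), OP(-), ID(c)


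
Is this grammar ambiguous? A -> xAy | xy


balanced x^n…y^n: each string has a unique parse
Unambiguous


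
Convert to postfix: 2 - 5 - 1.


Left to right (same or higher precedence on left)
Postfix: 2 5 - 1 -


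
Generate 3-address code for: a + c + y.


Break into single-operator statements:
t1 = a + c
t2 = t1 + y


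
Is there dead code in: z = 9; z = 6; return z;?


first assignment to z is overwritten before any read
Dead: 'z = 9'


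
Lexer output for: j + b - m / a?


Scan left to right, longest-match per lexeme
Tokens: ID(j), OP(+), ID(b), OP(-), ID(m), OP(/), ID(a)


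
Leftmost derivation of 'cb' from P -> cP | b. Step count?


Derivation: P => cP => cb
Steps: 2


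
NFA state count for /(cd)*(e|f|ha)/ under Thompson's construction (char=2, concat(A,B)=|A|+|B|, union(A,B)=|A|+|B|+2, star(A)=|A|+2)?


Syntax tree has 6 char leaf(s), 2 union(s), 1 star(s)
chars contribute 6×2 = 12; each union adds +2; each star adds +2
Total: 12 + 4 + 2 = 18 states


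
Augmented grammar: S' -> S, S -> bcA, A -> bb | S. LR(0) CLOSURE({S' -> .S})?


Start: S' -> .S
For each item with dot before a nonterminal B, add B -> .γ for every B-production
Closure: [S' -> .S, S -> .bcA]


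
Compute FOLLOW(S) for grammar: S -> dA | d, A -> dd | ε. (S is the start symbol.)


$ ∈ FOLLOW(S). For each A -> αBβ: add FIRST(β)\{ε} to FOLLOW(B); if β nullable, add FOLLOW(A).
FOLLOW(S) = {$}


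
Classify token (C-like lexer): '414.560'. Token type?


Pattern: digits with a decimal point
Type: FLOAT_LITERAL


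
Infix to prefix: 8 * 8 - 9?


left-to-right (same/higher precedence on left): tree is (- (* 8 8) 9)
Prefix: - * 8 8 9


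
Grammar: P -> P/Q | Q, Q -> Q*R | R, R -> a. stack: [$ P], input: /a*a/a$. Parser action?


shift '/' to continue P -> P/Q
Action: shift


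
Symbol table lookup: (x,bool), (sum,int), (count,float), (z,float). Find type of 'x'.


Lookup 'x' → type bool


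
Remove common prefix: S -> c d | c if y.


Common prefix: 'c'
Factored: S -> c S', S' -> d | if y


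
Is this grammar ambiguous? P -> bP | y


right-linear, alternatives start with distinct terminals 'b' vs 'y': unique leftmost derivation
Unambiguous


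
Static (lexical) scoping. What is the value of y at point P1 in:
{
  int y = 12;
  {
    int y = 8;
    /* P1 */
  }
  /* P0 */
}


y declared in the same block as P1
y = 8


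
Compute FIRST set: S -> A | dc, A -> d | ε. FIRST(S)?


Per alternative of S: FIRST(A) = {d, ε}; FIRST(dc) = {d}
FIRST(S) = {d, ε}


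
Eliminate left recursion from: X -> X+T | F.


Left-recursive alternatives: X+T; non-recursive: F
Introduce X': X -> FX', X' -> +TX' | ε


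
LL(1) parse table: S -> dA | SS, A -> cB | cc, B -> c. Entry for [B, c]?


For [B, c]: 'c' ∈ FIRST(c)
Entry: B -> c


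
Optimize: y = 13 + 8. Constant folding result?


13 + 8 = 21 at compile time
Optimized: y = 21


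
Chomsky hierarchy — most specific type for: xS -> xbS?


LHS has context (more than one symbol) and |LHS| ≤ |RHS|
Classification: Type 1 (Context-Sensitive)


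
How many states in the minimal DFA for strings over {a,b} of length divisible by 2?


Track length mod 2: states 0..1, accept at 0
Minimal DFA: 2 states


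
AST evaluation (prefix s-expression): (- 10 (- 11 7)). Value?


Evaluate inner: (- 11 7) = 4
Evaluate root: (- 10 4) = 6
Result: 6


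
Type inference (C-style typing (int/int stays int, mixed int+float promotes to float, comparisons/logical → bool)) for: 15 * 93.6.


Operand types: int * float
Rule: mixed int/float promotes to float; int/int stays int
Result type: float


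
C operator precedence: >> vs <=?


'>>' is shift (level 8); '<=' is relational (level 7)
Higher level binds tighter
'>>' has higher precedence than '<='


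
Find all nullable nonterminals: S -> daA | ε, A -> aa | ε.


A nonterminal is nullable iff some alternative derives ε (directly, or every symbol in it is nullable)
Nullable: {A, S}


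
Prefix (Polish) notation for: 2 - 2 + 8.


left-to-right (same/higher precedence on left): tree is (+ (- 2 2) 8)
Prefix: + - 2 2 8


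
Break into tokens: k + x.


Scan left to right, longest-match per lexeme
Tokens: ID(k), OP(+), ID(x)


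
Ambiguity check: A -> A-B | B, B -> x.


precedence layered via separate nonterminal B: deterministic
Unambiguous


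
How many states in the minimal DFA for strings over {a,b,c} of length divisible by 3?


Track length mod 3: states 0..2, accept at 0
Minimal DFA: 3 states


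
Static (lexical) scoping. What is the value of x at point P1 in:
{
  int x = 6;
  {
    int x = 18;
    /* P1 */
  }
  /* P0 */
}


x declared in the same block as P1
x = 18


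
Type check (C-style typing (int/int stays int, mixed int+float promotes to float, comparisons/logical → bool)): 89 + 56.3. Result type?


Operand types: int + float
Rule: mixed int/float promotes to float; int/int stays int
Result type: float


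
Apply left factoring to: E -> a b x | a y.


Common prefix: 'a'
Factored: E -> a E', E' -> b x | y


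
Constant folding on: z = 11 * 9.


11 * 9 = 99 at compile time
Optimized: z = 99


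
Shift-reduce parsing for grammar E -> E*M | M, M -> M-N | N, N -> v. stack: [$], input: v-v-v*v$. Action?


no handle on stack; shift 'v'
Action: shift


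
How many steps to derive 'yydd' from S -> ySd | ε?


Derivation: S => ySd => yySdd => yydd
Steps: 3


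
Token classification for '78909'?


Pattern: digits only
Type: INTEGER_LITERAL


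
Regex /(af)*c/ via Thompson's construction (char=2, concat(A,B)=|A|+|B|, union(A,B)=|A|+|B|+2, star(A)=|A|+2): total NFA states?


Syntax tree has 3 char leaf(s), 0 union(s), 1 star(s)
chars contribute 3×2 = 6; each union adds +2; each star adds +2
Total: 6 + 0 + 2 = 8 states


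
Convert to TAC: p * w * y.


Break into single-operator statements:
t1 = p * w
t2 = t1 * y


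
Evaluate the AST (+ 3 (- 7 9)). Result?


Evaluate inner: (- 7 9) = -2
Evaluate root: (+ 3 -2) = 1
Result: 1


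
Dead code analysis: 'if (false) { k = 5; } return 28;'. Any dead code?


condition is constant false, so the whole block is unreachable
Dead: 'if (false) { k = 5; }'


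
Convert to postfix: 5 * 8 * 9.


Left to right (same or higher precedence on left)
Postfix: 5 8 * 9 *


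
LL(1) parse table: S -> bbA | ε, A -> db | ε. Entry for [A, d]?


For [A, d]: 'd' ∈ FIRST(db)
Entry: A -> db


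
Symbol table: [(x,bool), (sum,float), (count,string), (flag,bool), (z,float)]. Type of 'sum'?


Lookup 'sum' → type float


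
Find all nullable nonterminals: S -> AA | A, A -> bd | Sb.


A nonterminal is nullable iff some alternative derives ε (directly, or every symbol in it is nullable)
Nullable: {}


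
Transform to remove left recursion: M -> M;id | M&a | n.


Left-recursive alternatives: M;id, M&a; non-recursive: n
Introduce M': M -> nM', M' -> ;idM' | &aM' | ε


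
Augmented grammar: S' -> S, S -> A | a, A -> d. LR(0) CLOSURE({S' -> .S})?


Start: S' -> .S
For each item with dot before a nonterminal B, add B -> .γ for every B-production
Closure: [S' -> .S, S -> .A, S -> .a, A -> .d]


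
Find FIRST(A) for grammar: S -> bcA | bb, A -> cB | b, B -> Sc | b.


Per alternative of A: FIRST(cB) = {c}; FIRST(b) = {b}
FIRST(A) = {b, c}


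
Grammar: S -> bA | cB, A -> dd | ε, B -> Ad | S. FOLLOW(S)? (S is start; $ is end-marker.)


$ ∈ FOLLOW(S). For each A -> αBβ: add FIRST(β)\{ε} to FOLLOW(B); if β nullable, add FOLLOW(A).
FOLLOW(S) = {$}


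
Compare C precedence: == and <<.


'<<' is shift (level 8); '==' is equality (level 6)
Higher level binds tighter
'<<' has higher precedence than '=='


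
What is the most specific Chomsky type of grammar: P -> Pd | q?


Left-linear: every RHS is a terminal or one nonterminal followed by a terminal
Classification: Type 3 (Regular)


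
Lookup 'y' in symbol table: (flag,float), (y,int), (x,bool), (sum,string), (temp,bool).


Lookup 'y' → type int


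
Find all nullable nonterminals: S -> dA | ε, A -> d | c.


A nonterminal is nullable iff some alternative derives ε (directly, or every symbol in it is nullable)
Nullable: {S}


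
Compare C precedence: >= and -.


'-' is additive (level 9); '>=' is relational (level 7)
Higher level binds tighter
'-' has higher precedence than '>='


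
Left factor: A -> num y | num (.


Common prefix: 'num'
Factored: A -> num A', A' -> y | (


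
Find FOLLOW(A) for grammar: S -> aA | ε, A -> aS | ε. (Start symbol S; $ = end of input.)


$ ∈ FOLLOW(S). For each A -> αBβ: add FIRST(β)\{ε} to FOLLOW(B); if β nullable, add FOLLOW(A).
FOLLOW(A) = {$}


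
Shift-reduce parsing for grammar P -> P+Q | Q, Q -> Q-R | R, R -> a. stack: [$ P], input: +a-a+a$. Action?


shift '+' to continue P -> P+Q
Action: shift


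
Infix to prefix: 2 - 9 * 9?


'*' binds tighter: tree is (- 2 (* 9 9))
Prefix: - 2 * 9 9


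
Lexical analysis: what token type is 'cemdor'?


Pattern: letter/underscore followed by alphanumerics, not a keyword
Type: IDENTIFIER


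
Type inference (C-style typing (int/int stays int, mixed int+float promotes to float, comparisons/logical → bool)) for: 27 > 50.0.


Operand types: int > float
Rule: comparison yields bool
Result type: bool


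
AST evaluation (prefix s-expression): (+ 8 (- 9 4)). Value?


Evaluate inner: (- 9 4) = 5
Evaluate root: (+ 8 5) = 13
Result: 13


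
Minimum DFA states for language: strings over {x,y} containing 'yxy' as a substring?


KMP-style automaton: 3 progress states + 1 absorbing accept = 4
Minimal DFA: 4 states


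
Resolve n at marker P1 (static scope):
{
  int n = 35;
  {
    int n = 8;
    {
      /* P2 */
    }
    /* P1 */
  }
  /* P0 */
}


n declared in the same block as P1
n = 8


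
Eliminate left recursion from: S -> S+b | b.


Left-recursive alternatives: S+b; non-recursive: b
Introduce S': S -> bS', S' -> +bS' | ε


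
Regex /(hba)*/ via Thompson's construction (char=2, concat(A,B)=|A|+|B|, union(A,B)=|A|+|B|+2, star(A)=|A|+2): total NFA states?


Syntax tree has 3 char leaf(s), 0 union(s), 1 star(s)
chars contribute 3×2 = 6; each union adds +2; each star adds +2
Total: 6 + 0 + 2 = 8 states


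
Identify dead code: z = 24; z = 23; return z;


first assignment to z is overwritten before any read
Dead: 'z = 24'


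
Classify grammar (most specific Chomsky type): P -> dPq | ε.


Single nonterminal LHS, but d^n q^n is not regular
Classification: Type 2 (Context-Free)


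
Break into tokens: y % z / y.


Scan left to right, longest-match per lexeme
Tokens: ID(y), OP(%), ID(z), OP(/), ID(y)


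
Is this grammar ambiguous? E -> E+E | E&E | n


'n+n&n' has two parse trees (no precedence encoded between + and &)
Ambiguous


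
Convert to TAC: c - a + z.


Break into single-operator statements:
t1 = c - a
t2 = t1 + z


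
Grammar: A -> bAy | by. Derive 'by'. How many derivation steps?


Derivation: A => by
Steps: 1


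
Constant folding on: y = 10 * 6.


10 * 6 = 60 at compile time
Optimized: y = 60


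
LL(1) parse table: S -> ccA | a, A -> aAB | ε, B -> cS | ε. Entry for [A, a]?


For [A, a]: 'a' ∈ FIRST(aAB)
Entry: A -> aAB


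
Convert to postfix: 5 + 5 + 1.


Left to right (same or higher precedence on left)
Postfix: 5 5 + 1 +


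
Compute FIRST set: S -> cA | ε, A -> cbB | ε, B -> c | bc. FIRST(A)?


Per alternative of A: FIRST(cbB) = {c}; FIRST(ε) = {ε}
FIRST(A) = {c, ε}


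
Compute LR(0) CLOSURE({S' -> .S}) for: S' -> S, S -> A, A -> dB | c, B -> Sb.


Start: S' -> .S
For each item with dot before a nonterminal B, add B -> .γ for every B-production
Closure: [S' -> .S, S -> .A, A -> .dB, A -> .c]


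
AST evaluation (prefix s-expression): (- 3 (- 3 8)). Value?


Evaluate inner: (- 3 8) = -5
Evaluate root: (- 3 -5) = 8
Result: 8


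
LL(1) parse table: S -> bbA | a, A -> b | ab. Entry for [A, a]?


For [A, a]: 'a' ∈ FIRST(ab)
Entry: A -> ab


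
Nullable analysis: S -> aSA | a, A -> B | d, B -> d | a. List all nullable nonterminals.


A nonterminal is nullable iff some alternative derives ε (directly, or every symbol in it is nullable)
Nullable: {}


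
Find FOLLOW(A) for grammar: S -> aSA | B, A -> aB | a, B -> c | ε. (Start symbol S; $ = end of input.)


$ ∈ FOLLOW(S). For each A -> αBβ: add FIRST(β)\{ε} to FOLLOW(B); if β nullable, add FOLLOW(A).
FOLLOW(A) = {$, a}


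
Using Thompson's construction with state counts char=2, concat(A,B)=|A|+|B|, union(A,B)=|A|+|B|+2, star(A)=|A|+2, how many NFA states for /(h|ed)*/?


Syntax tree has 3 char leaf(s), 1 union(s), 1 star(s)
chars contribute 3×2 = 6; each union adds +2; each star adds +2
Total: 6 + 2 + 2 = 10 states


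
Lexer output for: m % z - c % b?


Scan left to right, longest-match per lexeme
Tokens: ID(m), OP(%), ID(z), OP(-), ID(c), OP(%), ID(b)


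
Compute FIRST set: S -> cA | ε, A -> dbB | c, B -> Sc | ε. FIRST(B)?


Per alternative of B: FIRST(Sc) = {c}; FIRST(ε) = {ε}
FIRST(B) = {c, ε}


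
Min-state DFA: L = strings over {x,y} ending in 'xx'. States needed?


Track the longest suffix of input matching a prefix of 'xx': 3 classes (prefixes of length 0..2)
Minimal DFA: 3 states


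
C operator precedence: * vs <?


'*' is multiplicative (level 10); '<' is relational (level 7)
Higher level binds tighter
'*' has higher precedence than '<'


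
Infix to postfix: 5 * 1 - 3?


Left to right (same or higher precedence on left)
Postfix: 5 1 * 3 -


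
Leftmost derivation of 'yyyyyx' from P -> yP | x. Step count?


Derivation: P => yP => yyP => yyyP => yyyyP => yyyyyP => yyyyyx
Steps: 6


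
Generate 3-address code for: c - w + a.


Break into single-operator statements:
t1 = c - w
t2 = t1 + a


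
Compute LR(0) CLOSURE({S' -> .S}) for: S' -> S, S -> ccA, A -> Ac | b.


Start: S' -> .S
For each item with dot before a nonterminal B, add B -> .γ for every B-production
Closure: [S' -> .S, S -> .ccA]


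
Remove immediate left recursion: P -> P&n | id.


Left-recursive alternatives: P&n; non-recursive: id
Introduce P': P -> idP', P' -> &nP' | ε


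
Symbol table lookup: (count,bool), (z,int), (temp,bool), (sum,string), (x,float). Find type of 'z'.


Lookup 'z' → type int


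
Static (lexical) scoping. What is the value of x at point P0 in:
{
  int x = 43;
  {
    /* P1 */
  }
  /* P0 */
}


x declared in the same block as P0
x = 43


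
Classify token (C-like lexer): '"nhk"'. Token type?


Pattern: double-quoted sequence
Type: STRING_LITERAL


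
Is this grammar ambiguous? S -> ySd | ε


balanced y^n…d^n: each string has a unique parse
Unambiguous


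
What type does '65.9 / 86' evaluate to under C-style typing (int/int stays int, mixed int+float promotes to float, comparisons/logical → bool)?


Operand types: float / int
Rule: mixed int/float promotes to float; int/int stays int
Result type: float


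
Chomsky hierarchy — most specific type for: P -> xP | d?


Right-linear: every RHS is a terminal or a terminal followed by one nonterminal
Classification: Type 3 (Regular)


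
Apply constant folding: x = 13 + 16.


13 + 16 = 29 at compile time
Optimized: x = 29


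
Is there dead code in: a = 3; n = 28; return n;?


a is assigned but never read
Dead: 'a = 3'


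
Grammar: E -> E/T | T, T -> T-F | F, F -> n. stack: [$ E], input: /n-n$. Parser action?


shift '/' to continue E -> E/T
Action: shift


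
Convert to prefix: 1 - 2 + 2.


left-to-right (same/higher precedence on left): tree is (+ (- 1 2) 2)
Prefix: + - 1 2 2


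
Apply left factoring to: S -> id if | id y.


Common prefix: 'id'
Factored: S -> id S', S' -> if | y


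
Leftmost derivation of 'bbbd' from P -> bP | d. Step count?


Derivation: P => bP => bbP => bbbP => bbbd
Steps: 4


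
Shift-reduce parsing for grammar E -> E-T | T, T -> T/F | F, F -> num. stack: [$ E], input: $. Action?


start symbol E on stack, input exhausted
Action: accept


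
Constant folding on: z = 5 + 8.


5 + 8 = 13 at compile time
Optimized: z = 13


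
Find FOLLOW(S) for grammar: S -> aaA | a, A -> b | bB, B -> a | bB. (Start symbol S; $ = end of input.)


$ ∈ FOLLOW(S). For each A -> αBβ: add FIRST(β)\{ε} to FOLLOW(B); if β nullable, add FOLLOW(A).
FOLLOW(S) = {$}


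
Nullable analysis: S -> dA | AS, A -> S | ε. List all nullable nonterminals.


A nonterminal is nullable iff some alternative derives ε (directly, or every symbol in it is nullable)
Nullable: {A}


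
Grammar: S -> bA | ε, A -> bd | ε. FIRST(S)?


Per alternative of S: FIRST(bA) = {b}; FIRST(ε) = {ε}
FIRST(S) = {b, ε}


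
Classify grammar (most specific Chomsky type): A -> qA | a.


Right-linear: every RHS is a terminal or a terminal followed by one nonterminal
Classification: Type 3 (Regular)


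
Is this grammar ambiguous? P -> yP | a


right-linear, alternatives start with distinct terminals 'y' vs 'a': unique leftmost derivation
Unambiguous


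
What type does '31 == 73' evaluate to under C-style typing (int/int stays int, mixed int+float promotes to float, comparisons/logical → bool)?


Operand types: int == int
Rule: comparison yields bool
Result type: bool


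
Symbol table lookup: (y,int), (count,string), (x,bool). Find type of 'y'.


Lookup 'y' → type int


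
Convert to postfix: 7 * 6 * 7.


Left to right (same or higher precedence on left)
Postfix: 7 6 * 7 *


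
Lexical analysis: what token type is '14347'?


Pattern: digits only
Type: INTEGER_LITERAL


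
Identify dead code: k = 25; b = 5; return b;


k is assigned but never read
Dead: 'k = 25'


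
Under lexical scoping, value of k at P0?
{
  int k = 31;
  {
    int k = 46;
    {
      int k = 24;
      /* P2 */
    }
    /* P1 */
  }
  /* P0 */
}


k declared in the same block as P0
k = 31


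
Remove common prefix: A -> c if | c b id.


Common prefix: 'c'
Factored: A -> c A', A' -> if | b id


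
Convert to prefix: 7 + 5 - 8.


left-to-right (same/higher precedence on left): tree is (- (+ 7 5) 8)
Prefix: - + 7 5 8


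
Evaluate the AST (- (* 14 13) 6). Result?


Evaluate inner: (* 14 13) = 182
Evaluate root: (- 182 6) = 176
Result: 176


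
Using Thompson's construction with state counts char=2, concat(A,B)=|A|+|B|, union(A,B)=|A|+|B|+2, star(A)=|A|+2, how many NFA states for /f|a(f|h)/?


Syntax tree has 4 char leaf(s), 2 union(s), 0 star(s)
chars contribute 4×2 = 8; each union adds +2; each star adds +2
Total: 8 + 4 + 0 = 12 states


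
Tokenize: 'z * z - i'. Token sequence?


Scan left to right, longest-match per lexeme
Tokens: ID(z), OP(*), ID(z), OP(-), ID(i)


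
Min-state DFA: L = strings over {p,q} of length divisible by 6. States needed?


Track length mod 6: states 0..5, accept at 0
Minimal DFA: 6 states


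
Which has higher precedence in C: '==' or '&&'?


'==' is equality (level 6); '&&' is logical AND (level 2)
Higher level binds tighter
'==' has higher precedence than '&&'


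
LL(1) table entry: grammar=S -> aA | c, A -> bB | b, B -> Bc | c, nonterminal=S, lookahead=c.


For [S, c]: 'c' ∈ FIRST(c)
Entry: S -> c


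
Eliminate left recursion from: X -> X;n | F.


Left-recursive alternatives: X;n; non-recursive: F
Introduce X': X -> FX', X' -> ;nX' | ε


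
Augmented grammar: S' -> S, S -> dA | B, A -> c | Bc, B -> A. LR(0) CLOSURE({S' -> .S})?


Start: S' -> .S
For each item with dot before a nonterminal B, add B -> .γ for every B-production
Closure: [S' -> .S, S -> .dA, S -> .B, B -> .A, A -> .c, A -> .Bc]


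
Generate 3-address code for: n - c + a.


Break into single-operator statements:
t1 = n - c
t2 = t1 + a


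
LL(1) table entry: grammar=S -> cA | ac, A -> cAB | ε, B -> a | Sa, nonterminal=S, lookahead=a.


For [S, a]: 'a' ∈ FIRST(ac)
Entry: S -> ac


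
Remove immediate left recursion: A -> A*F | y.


Left-recursive alternatives: A*F; non-recursive: y
Introduce A': A -> yA', A' -> *FA' | ε


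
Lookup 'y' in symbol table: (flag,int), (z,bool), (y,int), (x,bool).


Lookup 'y' → type int


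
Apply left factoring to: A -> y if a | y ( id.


Common prefix: 'y'
Factored: A -> y A', A' -> if a | ( id


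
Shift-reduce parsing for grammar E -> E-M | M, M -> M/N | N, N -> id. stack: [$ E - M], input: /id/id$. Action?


'/' can extend M; shift to build M -> M/N
Action: shift


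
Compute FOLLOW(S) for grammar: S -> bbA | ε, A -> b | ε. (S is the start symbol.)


$ ∈ FOLLOW(S). For each A -> αBβ: add FIRST(β)\{ε} to FOLLOW(B); if β nullable, add FOLLOW(A).
FOLLOW(S) = {$}


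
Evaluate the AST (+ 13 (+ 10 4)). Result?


Evaluate inner: (+ 10 4) = 14
Evaluate root: (+ 13 14) = 27
Result: 27


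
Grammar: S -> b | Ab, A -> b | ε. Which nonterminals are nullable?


A nonterminal is nullable iff some alternative derives ε (directly, or every symbol in it is nullable)
Nullable: {A}


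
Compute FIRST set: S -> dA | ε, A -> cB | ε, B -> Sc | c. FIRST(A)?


Per alternative of A: FIRST(cB) = {c}; FIRST(ε) = {ε}
FIRST(A) = {c, ε}


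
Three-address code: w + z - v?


Break into single-operator statements:
t1 = w + z
t2 = t1 - v


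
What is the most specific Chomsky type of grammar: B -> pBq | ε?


Single nonterminal LHS, but p^n q^n is not regular
Classification: Type 2 (Context-Free)


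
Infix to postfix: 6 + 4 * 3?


* has higher precedence, evaluate 4*3 first
Postfix: 6 4 3 * +


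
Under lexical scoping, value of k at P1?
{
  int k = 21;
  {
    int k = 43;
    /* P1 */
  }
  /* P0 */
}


k declared in the same block as P1
k = 43


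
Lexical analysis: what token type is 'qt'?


Pattern: letter/underscore followed by alphanumerics, not a keyword
Type: IDENTIFIER


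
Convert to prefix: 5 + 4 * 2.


'*' binds tighter: tree is (+ 5 (* 4 2))
Prefix: + 5 * 4 2


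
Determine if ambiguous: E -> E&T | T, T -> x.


precedence layered via separate nonterminal T: deterministic
Unambiguous


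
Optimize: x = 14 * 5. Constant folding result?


14 * 5 = 70 at compile time
Optimized: x = 70


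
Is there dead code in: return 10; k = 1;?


statement follows a return and is unreachable
Dead: 'k = 1'


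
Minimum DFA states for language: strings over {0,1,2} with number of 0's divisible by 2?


Track (count of 0) mod 2: states 0..1, accept at 0
Minimal DFA: 2 states


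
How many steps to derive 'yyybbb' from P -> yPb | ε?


Derivation: P => yPb => yyPbb => yyyPbbb => yyybbb
Steps: 4


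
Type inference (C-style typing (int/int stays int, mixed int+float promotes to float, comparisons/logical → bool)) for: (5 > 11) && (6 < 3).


Operand types: bool && bool
Rule: logical operators take bool operands and yield bool
Result type: bool


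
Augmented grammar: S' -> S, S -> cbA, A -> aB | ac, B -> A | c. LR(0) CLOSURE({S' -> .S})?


Start: S' -> .S
For each item with dot before a nonterminal B, add B -> .γ for every B-production
Closure: [S' -> .S, S -> .cbA]


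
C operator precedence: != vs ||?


'!=' is equality (level 6); '||' is logical OR (level 1)
Higher level binds tighter
'!=' has higher precedence than '||'


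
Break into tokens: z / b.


Scan left to right, longest-match per lexeme
Tokens: ID(z), OP(/), ID(b)


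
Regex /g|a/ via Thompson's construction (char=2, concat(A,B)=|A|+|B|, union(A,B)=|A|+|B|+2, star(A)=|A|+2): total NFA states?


Syntax tree has 2 char leaf(s), 1 union(s), 0 star(s)
chars contribute 2×2 = 4; each union adds +2; each star adds +2
Total: 4 + 2 + 0 = 6 states


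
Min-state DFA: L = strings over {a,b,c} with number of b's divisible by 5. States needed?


Track (count of b) mod 5: states 0..4, accept at 0
Minimal DFA: 5 states


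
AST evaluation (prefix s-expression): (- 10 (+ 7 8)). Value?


Evaluate inner: (+ 7 8) = 15
Evaluate root: (- 10 15) = -5
Result: -5


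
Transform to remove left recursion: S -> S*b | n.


Left-recursive alternatives: S*b; non-recursive: n
Introduce S': S -> nS', S' -> *bS' | ε


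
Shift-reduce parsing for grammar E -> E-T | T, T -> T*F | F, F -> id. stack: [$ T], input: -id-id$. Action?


lookahead ∉ {*} so T won't extend; reduce E -> T
Action: reduce (E -> T)


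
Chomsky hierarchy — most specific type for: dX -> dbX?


LHS has context (more than one symbol) and |LHS| ≤ |RHS|
Classification: Type 1 (Context-Sensitive)


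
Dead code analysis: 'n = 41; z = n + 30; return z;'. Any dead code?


n is read by z's definition; z is returned
No dead code


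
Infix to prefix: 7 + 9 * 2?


'*' binds tighter: tree is (+ 7 (* 9 2))
Prefix: + 7 * 9 2


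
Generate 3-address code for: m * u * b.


Break into single-operator statements:
t1 = m * u
t2 = t1 * b


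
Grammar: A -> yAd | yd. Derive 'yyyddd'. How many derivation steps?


Derivation: A => yAd => yyAdd => yyyddd
Steps: 3


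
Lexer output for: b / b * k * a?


Scan left to right, longest-match per lexeme
Tokens: ID(b), OP(/), ID(b), OP(*), ID(k), OP(*), ID(a)


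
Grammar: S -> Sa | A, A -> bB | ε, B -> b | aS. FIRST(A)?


Per alternative of A: FIRST(bB) = {b}; FIRST(ε) = {ε}
FIRST(A) = {b, ε}


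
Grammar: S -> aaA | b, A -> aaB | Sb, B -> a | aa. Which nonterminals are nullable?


A nonterminal is nullable iff some alternative derives ε (directly, or every symbol in it is nullable)
Nullable: {}


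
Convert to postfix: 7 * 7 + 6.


Left to right (same or higher precedence on left)
Postfix: 7 7 * 6 +


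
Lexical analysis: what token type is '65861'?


Pattern: digits only
Type: INTEGER_LITERAL


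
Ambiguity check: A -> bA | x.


right-linear, alternatives start with distinct terminals 'b' vs 'x': unique leftmost derivation
Unambiguous


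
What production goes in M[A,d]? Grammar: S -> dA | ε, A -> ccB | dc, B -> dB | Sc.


For [A, d]: 'd' ∈ FIRST(dc)
Entry: A -> dc


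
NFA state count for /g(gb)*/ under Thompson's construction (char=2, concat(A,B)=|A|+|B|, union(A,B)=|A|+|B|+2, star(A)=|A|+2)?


Syntax tree has 3 char leaf(s), 0 union(s), 1 star(s)
chars contribute 3×2 = 6; each union adds +2; each star adds +2
Total: 6 + 0 + 2 = 8 states


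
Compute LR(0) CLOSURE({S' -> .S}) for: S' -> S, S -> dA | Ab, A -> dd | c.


Start: S' -> .S
For each item with dot before a nonterminal B, add B -> .γ for every B-production
Closure: [S' -> .S, S -> .dA, S -> .Ab, A -> .dd, A -> .c]


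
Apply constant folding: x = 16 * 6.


16 * 6 = 96 at compile time
Optimized: x = 96


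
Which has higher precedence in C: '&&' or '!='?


'!=' is equality (level 6); '&&' is logical AND (level 2)
Higher level binds tighter
'!=' has higher precedence than '&&'


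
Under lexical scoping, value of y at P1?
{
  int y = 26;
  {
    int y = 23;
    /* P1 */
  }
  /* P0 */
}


y declared in the same block as P1
y = 23


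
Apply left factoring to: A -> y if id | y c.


Common prefix: 'y'
Factored: A -> y A', A' -> if id | c


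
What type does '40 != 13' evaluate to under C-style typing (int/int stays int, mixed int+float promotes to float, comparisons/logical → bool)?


Operand types: int != int
Rule: comparison yields bool
Result type: bool


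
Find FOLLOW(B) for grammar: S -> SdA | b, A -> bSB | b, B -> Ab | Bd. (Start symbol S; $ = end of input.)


$ ∈ FOLLOW(S). For each A -> αBβ: add FIRST(β)\{ε} to FOLLOW(B); if β nullable, add FOLLOW(A).
FOLLOW(B) = {$, b, d}


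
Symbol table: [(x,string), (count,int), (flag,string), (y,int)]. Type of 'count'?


Lookup 'count' → type int


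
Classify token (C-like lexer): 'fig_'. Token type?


Pattern: letter/underscore followed by alphanumerics, not a keyword
Type: IDENTIFIER


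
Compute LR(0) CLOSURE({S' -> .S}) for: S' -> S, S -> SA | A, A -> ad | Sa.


Start: S' -> .S
For each item with dot before a nonterminal B, add B -> .γ for every B-production
Closure: [S' -> .S, S -> .SA, S -> .A, A -> .ad, A -> .Sa]


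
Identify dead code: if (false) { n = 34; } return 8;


condition is constant false, so the whole block is unreachable
Dead: 'if (false) { n = 34; }'


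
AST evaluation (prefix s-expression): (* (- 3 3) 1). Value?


Evaluate inner: (- 3 3) = 0
Evaluate root: (* 0 1) = 0
Result: 0


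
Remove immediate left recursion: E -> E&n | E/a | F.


Left-recursive alternatives: E&n, E/a; non-recursive: F
Introduce E': E -> FE', E' -> &nE' | /aE' | ε


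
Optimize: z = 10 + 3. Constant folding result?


10 + 3 = 13 at compile time
Optimized: z = 13


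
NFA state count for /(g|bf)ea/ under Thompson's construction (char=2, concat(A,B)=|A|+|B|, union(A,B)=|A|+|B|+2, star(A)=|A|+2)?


Syntax tree has 5 char leaf(s), 1 union(s), 0 star(s)
chars contribute 5×2 = 10; each union adds +2; each star adds +2
Total: 10 + 2 + 0 = 12 states


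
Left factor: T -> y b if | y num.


Common prefix: 'y'
Factored: T -> y T', T' -> b if | num


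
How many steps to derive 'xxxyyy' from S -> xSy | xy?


Derivation: S => xSy => xxSyy => xxxyyy
Steps: 3
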